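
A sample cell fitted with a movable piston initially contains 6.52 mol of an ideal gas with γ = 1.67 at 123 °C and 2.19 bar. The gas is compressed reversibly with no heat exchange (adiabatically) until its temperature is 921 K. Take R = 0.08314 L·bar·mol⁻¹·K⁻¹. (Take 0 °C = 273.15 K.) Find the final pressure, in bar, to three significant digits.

Convert: T₁ = 396.1 K.
From PV = nRT: V₁ = nRT₁/P₁ = 98.06 L.
Reversible adiabatic, γ = 1.67: P₂ = P₁·(T₂/T₁)^(γ/(γ−1)) = 17.94 bar; V₂ = V₁·(T₁/T₂)^(1/(γ−1)) = 27.84 L.

P₂ ≈ 17.9 bar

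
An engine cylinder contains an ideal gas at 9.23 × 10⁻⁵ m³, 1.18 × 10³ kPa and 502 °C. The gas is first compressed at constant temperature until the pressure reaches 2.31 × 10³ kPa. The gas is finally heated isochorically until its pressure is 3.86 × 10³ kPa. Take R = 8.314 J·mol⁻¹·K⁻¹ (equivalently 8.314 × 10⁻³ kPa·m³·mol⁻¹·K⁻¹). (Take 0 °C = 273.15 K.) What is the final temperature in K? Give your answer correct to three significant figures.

T₃ ≈ 1.30e+03 K

Convert: T₁ = 775.1 K.
Isothermal, so P V is constant: T₂ = T₁; V₂ = V₁·(P₁/P₂) = 4.715e-05 m³.
V constant ⇒ P ∝ T: V₃ = V₂; T₃ = T₂·(P₃/P₂) = 1295 K.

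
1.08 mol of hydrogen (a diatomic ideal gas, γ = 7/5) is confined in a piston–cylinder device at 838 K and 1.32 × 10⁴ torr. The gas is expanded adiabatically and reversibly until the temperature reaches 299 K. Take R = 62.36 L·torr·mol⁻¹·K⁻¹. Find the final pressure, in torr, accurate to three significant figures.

From PV = nRT: V₁ = nRT₁/P₁ = 4.276 L.
Adiabatic (γ = 7/5), T V^(γ−1) and P V^γ constant: P₂ = P₁·(T₂/T₁)^(γ/(γ−1)) = 358.2 torr; V₂ = V₁·(T₁/T₂)^(1/(γ−1)) = 56.23 L.

P₂ ≈ 358 torr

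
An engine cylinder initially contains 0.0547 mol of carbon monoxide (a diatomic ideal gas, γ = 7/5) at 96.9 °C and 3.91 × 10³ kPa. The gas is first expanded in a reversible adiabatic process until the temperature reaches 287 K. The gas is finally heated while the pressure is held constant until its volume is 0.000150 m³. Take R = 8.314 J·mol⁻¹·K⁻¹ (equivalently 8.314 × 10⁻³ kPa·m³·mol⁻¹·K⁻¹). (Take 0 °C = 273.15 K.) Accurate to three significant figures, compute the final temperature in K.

T₃ ≈ 530 K

Convert: T₁ = 370.0 K.
From PV = nRT: V₁ = nRT₁/P₁ = 4.304e-05 m³.
Adiabatic (γ = 7/5), T V^(γ−1) and P V^γ constant: P₂ = P₁·(T₂/T₁)^(γ/(γ−1)) = 1606 kPa; V₂ = V₁·(T₁/T₂)^(1/(γ−1)) = 8.125e-05 m³.
Isobaric, so V/T is constant: P₃ = P₂; T₃ = T₂·(V₃/V₂) = 529.8 K.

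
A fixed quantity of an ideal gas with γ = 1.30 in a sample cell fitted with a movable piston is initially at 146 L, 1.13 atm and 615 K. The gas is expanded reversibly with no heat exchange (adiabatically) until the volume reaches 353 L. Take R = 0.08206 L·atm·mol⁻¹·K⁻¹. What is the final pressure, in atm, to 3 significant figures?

Reversible adiabatic, γ = 1.30: T₂ = T₁·(V₁/V₂)^(γ−1) = 471.9 K; P₂ = P₁·(V₁/V₂)^γ = 0.3586 atm.

P₂ ≈ 0.359 atm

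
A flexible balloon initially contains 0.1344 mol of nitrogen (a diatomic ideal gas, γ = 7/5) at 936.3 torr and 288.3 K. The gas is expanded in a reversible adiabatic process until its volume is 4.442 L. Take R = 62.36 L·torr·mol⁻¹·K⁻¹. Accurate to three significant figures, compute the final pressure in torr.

From PV = nRT: V₁ = nRT₁/P₁ = 2.581 L.
Adiabatic (γ = 7/5), T V^(γ−1) and P V^γ constant: T₂ = T₁·(V₁/V₂)^(γ−1) = 232.0 K; P₂ = P₁·(V₁/V₂)^γ = 437.8 torr.

P₂ ≈ 438 torr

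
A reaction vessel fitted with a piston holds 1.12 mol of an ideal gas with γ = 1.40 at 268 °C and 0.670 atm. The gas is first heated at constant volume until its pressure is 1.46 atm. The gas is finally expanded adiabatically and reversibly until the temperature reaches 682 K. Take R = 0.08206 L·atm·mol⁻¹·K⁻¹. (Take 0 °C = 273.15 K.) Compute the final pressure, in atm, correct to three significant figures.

P₃ ≈ 0.215 atm

Convert: T₁ = 541.1 K.
From PV = nRT: V₁ = nRT₁/P₁ = 74.23 L.
Isochoric, so P/T is constant: V₂ = V₁; T₂ = T₁·(P₂/P₁) = 1179 K.
Reversible adiabatic, γ = 1.40: P₃ = P₂·(T₃/T₂)^(γ/(γ−1)) = 0.2148 atm; V₃ = V₂·(T₂/T₃)^(1/(γ−1)) = 291.8 L.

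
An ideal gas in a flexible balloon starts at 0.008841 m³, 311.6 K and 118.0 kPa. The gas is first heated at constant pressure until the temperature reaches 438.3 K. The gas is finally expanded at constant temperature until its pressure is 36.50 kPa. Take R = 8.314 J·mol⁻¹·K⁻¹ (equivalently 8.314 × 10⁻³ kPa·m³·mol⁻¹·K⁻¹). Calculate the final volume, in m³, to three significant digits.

V₃ ≈ 0.0402 m³

P constant ⇒ V ∝ T: P₂ = P₁; V₂ = V₁·(T₂/T₁) = 0.01244 m³.
T constant ⇒ Boyle's law P V = const: T₃ = T₂; V₃ = V₂·(P₂/P₃) = 0.04020 m³.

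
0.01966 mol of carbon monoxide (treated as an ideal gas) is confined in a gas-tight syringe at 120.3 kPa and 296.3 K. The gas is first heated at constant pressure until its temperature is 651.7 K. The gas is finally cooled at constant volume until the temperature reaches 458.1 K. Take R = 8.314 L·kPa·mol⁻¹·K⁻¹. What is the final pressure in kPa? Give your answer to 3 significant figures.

From PV = nRT: V₁ = nRT₁/P₁ = 0.4026 L.
P constant ⇒ V ∝ T: P₂ = P₁; V₂ = V₁·(T₂/T₁) = 0.8855 L.
Isochoric, so P/T is constant: V₃ = V₂; P₃ = P₂·(T₃/T₂) = 84.56 kPa.

P₃ ≈ 84.6 kPa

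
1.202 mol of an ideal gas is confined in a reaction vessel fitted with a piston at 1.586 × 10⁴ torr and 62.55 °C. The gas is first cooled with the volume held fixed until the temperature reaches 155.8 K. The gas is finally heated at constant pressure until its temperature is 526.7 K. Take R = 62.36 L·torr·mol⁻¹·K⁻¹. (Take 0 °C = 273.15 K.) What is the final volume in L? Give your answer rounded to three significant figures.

V₃ ≈ 5.36 L

Convert: T₁ = 335.7 K.
From PV = nRT: V₁ = nRT₁/P₁ = 1.587 L.
V constant ⇒ P ∝ T: V₂ = V₁; P₂ = P₁·(T₂/T₁) = 7361 torr.
P constant ⇒ V ∝ T: P₃ = P₂; V₃ = V₂·(T₃/T₂) = 5.364 L.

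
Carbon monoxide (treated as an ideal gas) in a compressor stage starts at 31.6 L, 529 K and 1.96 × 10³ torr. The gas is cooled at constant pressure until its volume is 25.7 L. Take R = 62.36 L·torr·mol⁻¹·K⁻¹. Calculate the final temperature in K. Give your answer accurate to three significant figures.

T₂ ≈ 430 K

P constant ⇒ V ∝ T: P₂ = P₁; T₂ = T₁·(V₂/V₁) = 430.2 K.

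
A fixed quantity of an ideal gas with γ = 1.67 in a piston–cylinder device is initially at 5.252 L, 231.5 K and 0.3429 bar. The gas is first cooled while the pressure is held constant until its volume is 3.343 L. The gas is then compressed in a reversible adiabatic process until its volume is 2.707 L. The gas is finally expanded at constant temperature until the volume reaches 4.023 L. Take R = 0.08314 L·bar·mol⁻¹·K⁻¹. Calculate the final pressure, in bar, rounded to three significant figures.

P constant ⇒ V ∝ T: P₂ = P₁; T₂ = T₁·(V₂/V₁) = 147.4 K.
Adiabatic (γ = 1.67), T V^(γ−1) and P V^γ constant: T₃ = T₂·(V₂/V₃)^(γ−1) = 169.7 K; P₃ = P₂·(V₂/V₃)^γ = 0.4878 bar.
Isothermal, so P V is constant: T₄ = T₃; P₄ = P₃·(V₃/V₄) = 0.3282 bar.

P₄ ≈ 0.328 bar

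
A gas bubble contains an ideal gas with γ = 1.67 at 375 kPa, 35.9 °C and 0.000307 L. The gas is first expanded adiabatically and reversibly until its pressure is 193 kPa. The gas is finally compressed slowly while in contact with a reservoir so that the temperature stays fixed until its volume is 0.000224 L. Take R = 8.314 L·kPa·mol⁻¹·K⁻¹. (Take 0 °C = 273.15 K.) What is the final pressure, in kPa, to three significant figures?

P₃ ≈ 394 kPa

Convert: T₁ = 309.0 K.
Reversible adiabatic, γ = 1.67: T₂ = T₁·(P₂/P₁)^((γ−1)/γ) = 236.8 K; V₂ = V₁·(P₁/P₂)^(1/γ) = 0.0004570 L.
T constant ⇒ Boyle's law P V = const: T₃ = T₂; P₃ = P₂·(V₂/V₃) = 393.7 kPa.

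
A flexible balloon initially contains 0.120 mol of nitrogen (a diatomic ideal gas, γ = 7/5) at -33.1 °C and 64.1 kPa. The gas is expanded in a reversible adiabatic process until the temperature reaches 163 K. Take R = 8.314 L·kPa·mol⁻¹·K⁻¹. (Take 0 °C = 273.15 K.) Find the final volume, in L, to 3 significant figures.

Convert: T₁ = 240.0 K.
From PV = nRT: V₁ = nRT₁/P₁ = 3.736 L.
Adiabatic (γ = 7/5), T V^(γ−1) and P V^γ constant: P₂ = P₁·(T₂/T₁)^(γ/(γ−1)) = 16.54 kPa; V₂ = V₁·(T₁/T₂)^(1/(γ−1)) = 9.834 L.

V₂ ≈ 9.83 L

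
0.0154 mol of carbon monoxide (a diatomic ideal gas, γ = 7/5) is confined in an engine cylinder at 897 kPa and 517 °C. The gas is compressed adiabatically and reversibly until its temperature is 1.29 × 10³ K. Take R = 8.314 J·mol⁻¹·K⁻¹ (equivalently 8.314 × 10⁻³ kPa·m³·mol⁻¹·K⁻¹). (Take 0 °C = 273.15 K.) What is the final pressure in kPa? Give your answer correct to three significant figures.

P₂ ≈ 4.99e+03 kPa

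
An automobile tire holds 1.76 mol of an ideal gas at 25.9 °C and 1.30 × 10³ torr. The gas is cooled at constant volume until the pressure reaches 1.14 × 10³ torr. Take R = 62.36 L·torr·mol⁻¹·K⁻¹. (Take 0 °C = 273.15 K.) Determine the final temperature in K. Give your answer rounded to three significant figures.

T₂ ≈ 262 K

Convert: T₁ = 299.0 K.
From PV = nRT: V₁ = nRT₁/P₁ = 25.25 L.
Isochoric, so P/T is constant: V₂ = V₁; T₂ = T₁·(P₂/P₁) = 262.2 K.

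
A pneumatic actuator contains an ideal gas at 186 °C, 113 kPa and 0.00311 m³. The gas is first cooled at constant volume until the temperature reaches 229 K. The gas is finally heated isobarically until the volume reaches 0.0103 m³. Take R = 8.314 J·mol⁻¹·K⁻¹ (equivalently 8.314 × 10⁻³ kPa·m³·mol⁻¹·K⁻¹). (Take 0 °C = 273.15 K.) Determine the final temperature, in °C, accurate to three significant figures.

T₃ ≈ 485 °C

Convert: T₁ = 459.1 K.
Isochoric, so P/T is constant: V₂ = V₁; P₂ = P₁·(T₂/T₁) = 56.36 kPa.
Isobaric, so V/T is constant: P₃ = P₂; T₃ = T₂·(V₃/V₂) = 758.4 K.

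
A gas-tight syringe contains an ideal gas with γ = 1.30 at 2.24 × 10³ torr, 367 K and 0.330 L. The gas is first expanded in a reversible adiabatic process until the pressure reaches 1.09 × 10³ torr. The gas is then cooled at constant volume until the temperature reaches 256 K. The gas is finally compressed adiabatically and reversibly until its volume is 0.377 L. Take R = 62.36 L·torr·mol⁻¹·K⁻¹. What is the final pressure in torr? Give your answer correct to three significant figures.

P₄ ≈ 1.55e+03 torr

Adiabatic (γ = 1.30), T V^(γ−1) and P V^γ constant: T₂ = T₁·(P₂/P₁)^((γ−1)/γ) = 310.8 K; V₂ = V₁·(P₁/P₂)^(1/γ) = 0.5743 L.
Isochoric, so P/T is constant: V₃ = V₂; P₃ = P₂·(T₃/T₂) = 897.8 torr.
Adiabatic (γ = 1.30), T V^(γ−1) and P V^γ constant: T₄ = T₃·(V₃/V₄)^(γ−1) = 290.5 K; P₄ = P₃·(V₃/V₄)^γ = 1552 torr.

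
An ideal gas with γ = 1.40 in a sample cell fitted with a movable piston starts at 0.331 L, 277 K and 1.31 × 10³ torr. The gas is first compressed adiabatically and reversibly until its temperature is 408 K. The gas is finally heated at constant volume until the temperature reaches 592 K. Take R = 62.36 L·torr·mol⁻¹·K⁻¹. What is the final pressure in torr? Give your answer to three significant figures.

P₃ ≈ 7.37e+03 torr

Adiabatic (γ = 1.40), T V^(γ−1) and P V^γ constant: P₂ = P₁·(T₂/T₁)^(γ/(γ−1)) = 5080 torr; V₂ = V₁·(T₁/T₂)^(1/(γ−1)) = 0.1257 L.
Isochoric, so P/T is constant: V₃ = V₂; P₃ = P₂·(T₃/T₂) = 7372 torr.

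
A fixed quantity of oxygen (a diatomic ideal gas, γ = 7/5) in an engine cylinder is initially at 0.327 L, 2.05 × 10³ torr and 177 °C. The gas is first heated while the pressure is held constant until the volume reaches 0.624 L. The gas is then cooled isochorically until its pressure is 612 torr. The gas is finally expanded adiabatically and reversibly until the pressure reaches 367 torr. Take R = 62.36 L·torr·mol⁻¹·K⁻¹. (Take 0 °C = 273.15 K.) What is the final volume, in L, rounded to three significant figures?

V₄ ≈ 0.899 L

Convert: T₁ = 450.1 K.
P constant ⇒ V ∝ T: P₂ = P₁; T₂ = T₁·(V₂/V₁) = 859.0 K.
V constant ⇒ P ∝ T: V₃ = V₂; T₃ = T₂·(P₃/P₂) = 256.4 K.
Reversible adiabatic, γ = 7/5: T₄ = T₃·(P₄/P₃)^((γ−1)/γ) = 221.6 K; V₄ = V₃·(P₃/P₄)^(1/γ) = 0.8991 L.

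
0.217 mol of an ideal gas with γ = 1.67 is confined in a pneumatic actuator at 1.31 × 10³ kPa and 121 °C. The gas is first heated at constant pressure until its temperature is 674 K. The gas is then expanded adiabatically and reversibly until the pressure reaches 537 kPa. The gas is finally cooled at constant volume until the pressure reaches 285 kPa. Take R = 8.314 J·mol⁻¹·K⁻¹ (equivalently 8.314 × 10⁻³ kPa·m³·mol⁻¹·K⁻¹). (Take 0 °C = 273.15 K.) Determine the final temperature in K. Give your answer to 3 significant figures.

Convert: T₁ = 394.1 K.
From PV = nRT: V₁ = nRT₁/P₁ = 0.0005428 m³.
Isobaric, so V/T is constant: P₂ = P₁; V₂ = V₁·(T₂/T₁) = 0.0009282 m³.
Adiabatic (γ = 1.67), T V^(γ−1) and P V^γ constant: T₃ = T₂·(P₃/P₂)^((γ−1)/γ) = 471.3 K; V₃ = V₂·(P₂/P₃)^(1/γ) = 0.001583 m³.
V constant ⇒ P ∝ T: V₄ = V₃; T₄ = T₃·(P₄/P₃) = 250.1 K.

T₄ ≈ 250 K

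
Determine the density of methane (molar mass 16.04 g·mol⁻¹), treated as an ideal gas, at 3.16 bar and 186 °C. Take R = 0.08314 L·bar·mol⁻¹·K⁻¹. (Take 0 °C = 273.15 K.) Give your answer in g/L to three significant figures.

ρ ≈ 1.33 g/L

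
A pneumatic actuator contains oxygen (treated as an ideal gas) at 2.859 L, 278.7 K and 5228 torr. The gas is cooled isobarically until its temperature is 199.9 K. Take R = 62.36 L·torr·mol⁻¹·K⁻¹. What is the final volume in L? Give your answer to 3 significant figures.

P constant ⇒ V ∝ T: P₂ = P₁; V₂ = V₁·(T₂/T₁) = 2.051 L.

V₂ ≈ 2.05 L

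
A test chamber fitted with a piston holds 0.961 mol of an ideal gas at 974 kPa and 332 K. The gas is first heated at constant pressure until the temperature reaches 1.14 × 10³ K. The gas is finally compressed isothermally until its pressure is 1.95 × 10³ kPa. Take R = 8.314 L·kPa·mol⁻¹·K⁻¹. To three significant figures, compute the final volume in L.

V₃ ≈ 4.67 L

From PV = nRT: V₁ = nRT₁/P₁ = 2.723 L.
P constant ⇒ V ∝ T: P₂ = P₁; V₂ = V₁·(T₂/T₁) = 9.351 L.
Isothermal, so P V is constant: T₃ = T₂; V₃ = V₂·(P₂/P₃) = 4.671 L.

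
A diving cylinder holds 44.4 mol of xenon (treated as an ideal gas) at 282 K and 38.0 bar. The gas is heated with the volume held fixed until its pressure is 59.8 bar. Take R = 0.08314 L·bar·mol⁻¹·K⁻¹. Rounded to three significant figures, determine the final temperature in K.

From PV = nRT: V₁ = nRT₁/P₁ = 27.39 L.
Isochoric, so P/T is constant: V₂ = V₁; T₂ = T₁·(P₂/P₁) = 443.8 K.

T₂ ≈ 444 K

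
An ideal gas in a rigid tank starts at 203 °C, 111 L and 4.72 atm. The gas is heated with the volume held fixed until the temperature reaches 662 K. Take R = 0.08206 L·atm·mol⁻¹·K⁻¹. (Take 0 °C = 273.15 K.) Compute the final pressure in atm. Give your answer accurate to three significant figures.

Convert: T₁ = 476.1 K.
V constant ⇒ P ∝ T: V₂ = V₁; P₂ = P₁·(T₂/T₁) = 6.562 atm.

P₂ ≈ 6.56 atm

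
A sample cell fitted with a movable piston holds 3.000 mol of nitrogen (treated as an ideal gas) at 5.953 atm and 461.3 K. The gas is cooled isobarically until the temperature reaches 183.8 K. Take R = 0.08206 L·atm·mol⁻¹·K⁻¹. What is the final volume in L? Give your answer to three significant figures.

From PV = nRT: V₁ = nRT₁/P₁ = 19.08 L.
Isobaric, so V/T is constant: P₂ = P₁; V₂ = V₁·(T₂/T₁) = 7.601 L.

V₂ ≈ 7.60 L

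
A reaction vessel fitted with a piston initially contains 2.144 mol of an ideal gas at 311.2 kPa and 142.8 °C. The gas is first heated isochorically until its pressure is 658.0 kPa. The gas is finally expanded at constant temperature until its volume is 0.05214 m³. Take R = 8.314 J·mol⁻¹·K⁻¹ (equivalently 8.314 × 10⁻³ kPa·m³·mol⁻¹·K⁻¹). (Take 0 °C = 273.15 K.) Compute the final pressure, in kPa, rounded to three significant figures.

Convert: T₁ = 415.9 K.
From PV = nRT: V₁ = nRT₁/P₁ = 0.02383 m³.
V constant ⇒ P ∝ T: V₂ = V₁; T₂ = T₁·(P₂/P₁) = 879.5 K.
Isothermal, so P V is constant: T₃ = T₂; P₃ = P₂·(V₂/V₃) = 300.7 kPa.

P₃ ≈ 301 kPa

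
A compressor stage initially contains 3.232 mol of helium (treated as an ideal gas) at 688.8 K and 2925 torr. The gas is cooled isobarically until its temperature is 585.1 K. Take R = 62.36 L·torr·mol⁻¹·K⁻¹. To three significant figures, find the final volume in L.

From PV = nRT: V₁ = nRT₁/P₁ = 47.46 L.
P constant ⇒ V ∝ T: P₂ = P₁; V₂ = V₁·(T₂/T₁) = 40.32 L.

V₂ ≈ 40.3 L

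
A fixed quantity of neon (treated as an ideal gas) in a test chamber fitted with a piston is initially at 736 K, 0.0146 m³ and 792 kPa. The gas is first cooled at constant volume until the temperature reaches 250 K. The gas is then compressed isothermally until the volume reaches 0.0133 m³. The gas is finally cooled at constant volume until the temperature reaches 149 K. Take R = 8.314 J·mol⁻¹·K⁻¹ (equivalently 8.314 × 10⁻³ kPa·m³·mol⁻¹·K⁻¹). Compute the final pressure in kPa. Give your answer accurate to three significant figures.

P₄ ≈ 176 kPa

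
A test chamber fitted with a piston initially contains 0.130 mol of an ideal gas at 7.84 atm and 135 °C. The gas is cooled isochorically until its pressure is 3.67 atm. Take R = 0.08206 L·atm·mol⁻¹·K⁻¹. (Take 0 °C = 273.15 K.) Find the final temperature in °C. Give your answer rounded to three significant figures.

Convert: T₁ = 408.1 K.
From PV = nRT: V₁ = nRT₁/P₁ = 0.5554 L.
V constant ⇒ P ∝ T: V₂ = V₁; T₂ = T₁·(P₂/P₁) = 191.1 K.

T₂ ≈ -82.1 °C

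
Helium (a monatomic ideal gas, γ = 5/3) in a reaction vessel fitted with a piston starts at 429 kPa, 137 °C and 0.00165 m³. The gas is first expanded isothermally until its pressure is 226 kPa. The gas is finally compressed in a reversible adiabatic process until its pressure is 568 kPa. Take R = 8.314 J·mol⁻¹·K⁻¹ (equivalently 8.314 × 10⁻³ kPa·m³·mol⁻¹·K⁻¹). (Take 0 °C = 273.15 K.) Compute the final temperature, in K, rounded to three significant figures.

T₃ ≈ 593 K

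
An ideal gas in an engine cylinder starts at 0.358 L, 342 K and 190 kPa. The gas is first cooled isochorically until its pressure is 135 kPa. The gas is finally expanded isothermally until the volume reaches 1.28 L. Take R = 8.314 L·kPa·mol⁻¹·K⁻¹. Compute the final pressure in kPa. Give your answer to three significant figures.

Isochoric, so P/T is constant: V₂ = V₁; T₂ = T₁·(P₂/P₁) = 243.0 K.
Isothermal, so P V is constant: T₃ = T₂; P₃ = P₂·(V₂/V₃) = 37.76 kPa.

P₃ ≈ 37.8 kPa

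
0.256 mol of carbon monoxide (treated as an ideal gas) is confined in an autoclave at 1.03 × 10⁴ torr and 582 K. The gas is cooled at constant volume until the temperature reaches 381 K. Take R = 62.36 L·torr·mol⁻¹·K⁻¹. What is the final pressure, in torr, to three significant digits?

P₂ ≈ 6.74e+03 torr

From PV = nRT: V₁ = nRT₁/P₁ = 0.9021 L.
V constant ⇒ P ∝ T: V₂ = V₁; P₂ = P₁·(T₂/T₁) = 6743 torr.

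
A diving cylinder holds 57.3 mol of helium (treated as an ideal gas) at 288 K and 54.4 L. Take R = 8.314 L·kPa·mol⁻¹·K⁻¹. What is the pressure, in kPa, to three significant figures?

P ≈ 2.52e+03 kPa

PV = nRT ⇒ P = nRT/V = (57.3 × 8.314 × 288) / 54.4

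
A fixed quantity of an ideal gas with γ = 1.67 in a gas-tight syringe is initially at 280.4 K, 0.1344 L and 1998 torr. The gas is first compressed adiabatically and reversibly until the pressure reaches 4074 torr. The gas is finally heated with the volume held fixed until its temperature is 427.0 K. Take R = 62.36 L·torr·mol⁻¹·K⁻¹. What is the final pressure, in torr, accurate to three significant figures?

P₃ ≈ 4.66e+03 torr

Reversible adiabatic, γ = 1.67: T₂ = T₁·(P₂/P₁)^((γ−1)/γ) = 373.2 K; V₂ = V₁·(P₁/P₂)^(1/γ) = 0.08772 L.
V constant ⇒ P ∝ T: V₃ = V₂; P₃ = P₂·(T₃/T₂) = 4662 torr.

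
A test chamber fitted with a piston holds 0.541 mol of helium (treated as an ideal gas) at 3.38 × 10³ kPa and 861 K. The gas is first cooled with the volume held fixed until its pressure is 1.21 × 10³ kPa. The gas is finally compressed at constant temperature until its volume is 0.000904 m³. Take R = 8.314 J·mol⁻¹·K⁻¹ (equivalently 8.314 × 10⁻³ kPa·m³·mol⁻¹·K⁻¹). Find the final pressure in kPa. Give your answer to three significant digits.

P₃ ≈ 1.53e+03 kPa

From PV = nRT: V₁ = nRT₁/P₁ = 0.001146 m³.
Isochoric, so P/T is constant: V₂ = V₁; T₂ = T₁·(P₂/P₁) = 308.2 K.
T constant ⇒ Boyle's law P V = const: T₃ = T₂; P₃ = P₂·(V₂/V₃) = 1534 kPa.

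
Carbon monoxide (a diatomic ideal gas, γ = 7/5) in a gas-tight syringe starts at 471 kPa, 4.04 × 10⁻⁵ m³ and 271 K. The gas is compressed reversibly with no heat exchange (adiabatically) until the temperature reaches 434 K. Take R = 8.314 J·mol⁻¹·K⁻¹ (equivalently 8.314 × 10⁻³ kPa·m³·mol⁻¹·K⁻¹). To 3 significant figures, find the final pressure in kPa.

Adiabatic (γ = 7/5), T V^(γ−1) and P V^γ constant: P₂ = P₁·(T₂/T₁)^(γ/(γ−1)) = 2448 kPa; V₂ = V₁·(T₁/T₂)^(1/(γ−1)) = 1.245e-05 m³.

P₂ ≈ 2.45e+03 kPa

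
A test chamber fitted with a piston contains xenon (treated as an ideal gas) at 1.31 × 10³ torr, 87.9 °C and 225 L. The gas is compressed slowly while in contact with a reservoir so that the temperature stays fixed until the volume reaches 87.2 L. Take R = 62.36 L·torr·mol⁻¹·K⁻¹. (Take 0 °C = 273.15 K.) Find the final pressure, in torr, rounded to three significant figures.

Convert: T₁ = 361.0 K.
T constant ⇒ Boyle's law P V = const: T₂ = T₁; P₂ = P₁·(V₁/V₂) = 3380 torr.

P₂ ≈ 3.38e+03 torr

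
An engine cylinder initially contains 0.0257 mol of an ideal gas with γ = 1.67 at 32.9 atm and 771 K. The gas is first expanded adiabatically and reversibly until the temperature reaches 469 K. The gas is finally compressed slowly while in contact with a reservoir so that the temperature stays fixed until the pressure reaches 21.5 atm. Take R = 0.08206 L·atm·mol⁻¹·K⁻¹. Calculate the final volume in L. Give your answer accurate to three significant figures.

From PV = nRT: V₁ = nRT₁/P₁ = 0.04942 L.
Reversible adiabatic, γ = 1.67: P₂ = P₁·(T₂/T₁)^(γ/(γ−1)) = 9.530 atm; V₂ = V₁·(T₁/T₂)^(1/(γ−1)) = 0.1038 L.
T constant ⇒ Boyle's law P V = const: T₃ = T₂; V₃ = V₂·(P₂/P₃) = 0.04600 L.

V₃ ≈ 0.0460 L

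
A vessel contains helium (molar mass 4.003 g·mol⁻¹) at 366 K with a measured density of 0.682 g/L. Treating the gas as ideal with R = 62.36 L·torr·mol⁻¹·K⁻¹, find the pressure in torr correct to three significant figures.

ρ = PM/(RT) ⇒ P = ρRT/M = (0.682 × 62.36 × 366.0) / 4.003

P ≈ 3.89e+03 torr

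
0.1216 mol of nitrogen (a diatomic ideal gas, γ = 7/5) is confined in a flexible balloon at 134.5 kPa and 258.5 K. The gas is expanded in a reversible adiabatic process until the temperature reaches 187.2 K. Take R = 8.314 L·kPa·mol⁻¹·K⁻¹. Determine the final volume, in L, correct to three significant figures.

From PV = nRT: V₁ = nRT₁/P₁ = 1.943 L.
Reversible adiabatic, γ = 7/5: P₂ = P₁·(T₂/T₁)^(γ/(γ−1)) = 43.47 kPa; V₂ = V₁·(T₁/T₂)^(1/(γ−1)) = 4.354 L.

V₂ ≈ 4.35 L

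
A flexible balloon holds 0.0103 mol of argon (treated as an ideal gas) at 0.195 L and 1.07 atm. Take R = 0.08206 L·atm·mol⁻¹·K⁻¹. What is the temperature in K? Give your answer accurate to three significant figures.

T ≈ 247 K

PV = nRT ⇒ T = PV/(nR) = (1.07 × 0.195) / (0.0103 × 0.08206)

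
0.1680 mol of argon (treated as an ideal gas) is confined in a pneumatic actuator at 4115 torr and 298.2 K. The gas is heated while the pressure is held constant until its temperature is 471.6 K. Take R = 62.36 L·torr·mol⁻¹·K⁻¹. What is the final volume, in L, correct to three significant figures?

V₂ ≈ 1.20 L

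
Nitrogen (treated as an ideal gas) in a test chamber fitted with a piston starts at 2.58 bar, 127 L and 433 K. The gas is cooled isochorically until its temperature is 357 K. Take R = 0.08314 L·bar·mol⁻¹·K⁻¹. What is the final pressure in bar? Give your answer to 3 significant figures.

P₂ ≈ 2.13 bar

V constant ⇒ P ∝ T: V₂ = V₁; P₂ = P₁·(T₂/T₁) = 2.127 bar.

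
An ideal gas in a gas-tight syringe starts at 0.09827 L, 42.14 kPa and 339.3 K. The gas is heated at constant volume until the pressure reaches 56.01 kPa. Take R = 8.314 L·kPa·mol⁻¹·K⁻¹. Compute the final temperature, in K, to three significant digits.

V constant ⇒ P ∝ T: V₂ = V₁; T₂ = T₁·(P₂/P₁) = 451.0 K.

T₂ ≈ 451 K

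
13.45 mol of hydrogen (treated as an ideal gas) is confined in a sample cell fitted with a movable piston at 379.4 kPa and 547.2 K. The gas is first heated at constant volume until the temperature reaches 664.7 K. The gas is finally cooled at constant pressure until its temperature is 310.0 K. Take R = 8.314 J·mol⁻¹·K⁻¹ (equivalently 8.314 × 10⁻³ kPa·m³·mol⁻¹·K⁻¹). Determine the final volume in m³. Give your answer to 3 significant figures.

V₃ ≈ 0.0752 m³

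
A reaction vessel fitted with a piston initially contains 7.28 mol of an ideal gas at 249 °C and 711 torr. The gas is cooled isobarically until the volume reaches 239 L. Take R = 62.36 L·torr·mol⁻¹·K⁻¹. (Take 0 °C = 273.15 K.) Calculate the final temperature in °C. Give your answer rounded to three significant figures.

T₂ ≈ 101 °C

Convert: T₁ = 522.1 K.
From PV = nRT: V₁ = nRT₁/P₁ = 333.4 L.
P constant ⇒ V ∝ T: P₂ = P₁; T₂ = T₁·(V₂/V₁) = 374.3 K.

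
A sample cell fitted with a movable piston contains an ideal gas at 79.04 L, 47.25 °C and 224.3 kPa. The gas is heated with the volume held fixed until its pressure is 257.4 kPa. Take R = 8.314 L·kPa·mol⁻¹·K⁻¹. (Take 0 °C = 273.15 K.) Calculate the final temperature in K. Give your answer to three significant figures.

T₂ ≈ 368 K

Convert: T₁ = 320.4 K.
V constant ⇒ P ∝ T: V₂ = V₁; T₂ = T₁·(P₂/P₁) = 367.7 K.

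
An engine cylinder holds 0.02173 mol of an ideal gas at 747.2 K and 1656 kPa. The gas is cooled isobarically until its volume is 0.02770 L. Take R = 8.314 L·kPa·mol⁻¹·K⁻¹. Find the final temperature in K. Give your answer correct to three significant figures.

T₂ ≈ 254 K

From PV = nRT: V₁ = nRT₁/P₁ = 0.08152 L.
Isobaric, so V/T is constant: P₂ = P₁; T₂ = T₁·(V₂/V₁) = 253.9 K.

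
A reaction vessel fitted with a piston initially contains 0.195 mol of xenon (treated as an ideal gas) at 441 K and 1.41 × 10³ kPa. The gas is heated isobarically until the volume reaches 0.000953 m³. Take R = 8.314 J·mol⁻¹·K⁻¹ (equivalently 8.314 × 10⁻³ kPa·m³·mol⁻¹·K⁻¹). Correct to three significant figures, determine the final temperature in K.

From PV = nRT: V₁ = nRT₁/P₁ = 0.0005071 m³.
P constant ⇒ V ∝ T: P₂ = P₁; T₂ = T₁·(V₂/V₁) = 828.8 K.

T₂ ≈ 829 K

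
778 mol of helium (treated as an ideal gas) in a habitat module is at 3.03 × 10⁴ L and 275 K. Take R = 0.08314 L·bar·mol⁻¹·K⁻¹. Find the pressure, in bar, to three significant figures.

P ≈ 0.587 bar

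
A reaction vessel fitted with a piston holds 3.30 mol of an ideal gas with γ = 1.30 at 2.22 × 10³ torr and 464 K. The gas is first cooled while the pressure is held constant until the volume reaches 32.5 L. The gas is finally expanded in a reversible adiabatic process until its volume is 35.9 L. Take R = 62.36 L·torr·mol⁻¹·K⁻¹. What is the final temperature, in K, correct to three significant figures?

T₃ ≈ 340 K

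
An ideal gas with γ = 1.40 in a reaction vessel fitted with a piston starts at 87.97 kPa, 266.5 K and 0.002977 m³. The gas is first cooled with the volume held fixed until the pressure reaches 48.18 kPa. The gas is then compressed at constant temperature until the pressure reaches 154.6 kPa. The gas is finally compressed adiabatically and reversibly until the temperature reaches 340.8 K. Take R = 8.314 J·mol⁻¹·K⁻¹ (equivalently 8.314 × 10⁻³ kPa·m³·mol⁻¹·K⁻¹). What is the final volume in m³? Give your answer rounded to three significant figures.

V constant ⇒ P ∝ T: V₂ = V₁; T₂ = T₁·(P₂/P₁) = 146.0 K.
Isothermal, so P V is constant: T₃ = T₂; V₃ = V₂·(P₂/P₃) = 0.0009278 m³.
Adiabatic (γ = 1.40), T V^(γ−1) and P V^γ constant: P₄ = P₃·(T₄/T₃)^(γ/(γ−1)) = 3007 kPa; V₄ = V₃·(T₃/T₄)^(1/(γ−1)) = 0.0001114 m³.

V₄ ≈ 0.000111 m³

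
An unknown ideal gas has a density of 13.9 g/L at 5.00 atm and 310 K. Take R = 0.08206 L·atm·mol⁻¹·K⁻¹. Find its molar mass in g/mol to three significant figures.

ρ = PM/(RT) ⇒ M = ρRT/P = (13.9 × 0.08206 × 310.0) / 5.00

M ≈ 70.7 g/mol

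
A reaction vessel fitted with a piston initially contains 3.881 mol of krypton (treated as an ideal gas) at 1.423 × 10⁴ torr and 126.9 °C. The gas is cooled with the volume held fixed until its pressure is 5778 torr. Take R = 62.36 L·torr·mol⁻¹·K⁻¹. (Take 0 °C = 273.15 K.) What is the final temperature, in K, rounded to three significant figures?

T₂ ≈ 162 K

Convert: T₁ = 400.0 K.
From PV = nRT: V₁ = nRT₁/P₁ = 6.804 L.
Isochoric, so P/T is constant: V₂ = V₁; T₂ = T₁·(P₂/P₁) = 162.4 K.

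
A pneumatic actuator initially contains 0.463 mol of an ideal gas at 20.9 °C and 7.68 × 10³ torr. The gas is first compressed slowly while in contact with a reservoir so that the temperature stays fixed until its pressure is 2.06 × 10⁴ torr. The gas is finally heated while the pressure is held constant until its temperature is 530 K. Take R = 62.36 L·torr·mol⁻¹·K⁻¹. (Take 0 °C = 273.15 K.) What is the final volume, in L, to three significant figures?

V₃ ≈ 0.743 L

Convert: T₁ = 294.0 K.
From PV = nRT: V₁ = nRT₁/P₁ = 1.105 L.
Isothermal, so P V is constant: T₂ = T₁; V₂ = V₁·(P₁/P₂) = 0.4121 L.
Isobaric, so V/T is constant: P₃ = P₂; V₃ = V₂·(T₃/T₂) = 0.7428 L.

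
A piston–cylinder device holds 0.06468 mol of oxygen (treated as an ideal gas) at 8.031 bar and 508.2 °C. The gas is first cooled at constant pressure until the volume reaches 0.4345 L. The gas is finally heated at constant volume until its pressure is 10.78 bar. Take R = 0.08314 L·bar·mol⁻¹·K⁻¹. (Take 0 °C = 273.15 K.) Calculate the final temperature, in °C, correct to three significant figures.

Convert: T₁ = 781.3 K.
From PV = nRT: V₁ = nRT₁/P₁ = 0.5232 L.
P constant ⇒ V ∝ T: P₂ = P₁; T₂ = T₁·(V₂/V₁) = 648.9 K.
Isochoric, so P/T is constant: V₃ = V₂; T₃ = T₂·(P₃/P₂) = 871.0 K.

T₃ ≈ 598 °C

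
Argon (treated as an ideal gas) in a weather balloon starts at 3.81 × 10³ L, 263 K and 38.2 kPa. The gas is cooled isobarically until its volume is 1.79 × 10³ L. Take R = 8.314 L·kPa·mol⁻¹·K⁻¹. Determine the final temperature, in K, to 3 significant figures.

T₂ ≈ 124 K

P constant ⇒ V ∝ T: P₂ = P₁; T₂ = T₁·(V₂/V₁) = 123.6 K.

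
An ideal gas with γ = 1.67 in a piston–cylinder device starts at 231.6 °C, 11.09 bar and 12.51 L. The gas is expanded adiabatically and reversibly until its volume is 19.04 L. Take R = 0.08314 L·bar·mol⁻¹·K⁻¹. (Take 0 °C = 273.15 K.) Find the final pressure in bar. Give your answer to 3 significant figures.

P₂ ≈ 5.50 bar

Convert: T₁ = 504.8 K.
Reversible adiabatic, γ = 1.67: T₂ = T₁·(V₁/V₂)^(γ−1) = 380.9 K; P₂ = P₁·(V₁/V₂)^γ = 5.499 bar.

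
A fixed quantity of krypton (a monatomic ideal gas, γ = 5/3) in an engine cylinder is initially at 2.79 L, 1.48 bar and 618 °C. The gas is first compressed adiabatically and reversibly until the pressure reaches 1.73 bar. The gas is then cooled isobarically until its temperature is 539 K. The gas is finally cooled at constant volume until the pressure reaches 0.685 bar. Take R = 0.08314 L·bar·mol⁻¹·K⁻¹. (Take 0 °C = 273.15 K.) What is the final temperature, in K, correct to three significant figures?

Convert: T₁ = 891.1 K.
Adiabatic (γ = 5/3), T V^(γ−1) and P V^γ constant: T₂ = T₁·(P₂/P₁)^((γ−1)/γ) = 948.6 K; V₂ = V₁·(P₁/P₂)^(1/γ) = 2.541 L.
Isobaric, so V/T is constant: P₃ = P₂; V₃ = V₂·(T₃/T₂) = 1.444 L.
V constant ⇒ P ∝ T: V₄ = V₃; T₄ = T₃·(P₄/P₃) = 213.4 K.

T₄ ≈ 213 K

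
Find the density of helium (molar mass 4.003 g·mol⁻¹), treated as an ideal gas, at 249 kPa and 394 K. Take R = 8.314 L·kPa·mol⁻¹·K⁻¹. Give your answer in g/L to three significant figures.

ρ ≈ 0.304 g/L

ρ = PM/(RT) = (249 × 4.003) / (8.314 × 394.0)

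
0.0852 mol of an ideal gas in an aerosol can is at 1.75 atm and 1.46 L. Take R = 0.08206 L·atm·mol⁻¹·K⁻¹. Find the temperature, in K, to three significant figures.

T ≈ 365 K

PV = nRT ⇒ T = PV/(nR) = (1.75 × 1.46) / (0.0852 × 0.08206)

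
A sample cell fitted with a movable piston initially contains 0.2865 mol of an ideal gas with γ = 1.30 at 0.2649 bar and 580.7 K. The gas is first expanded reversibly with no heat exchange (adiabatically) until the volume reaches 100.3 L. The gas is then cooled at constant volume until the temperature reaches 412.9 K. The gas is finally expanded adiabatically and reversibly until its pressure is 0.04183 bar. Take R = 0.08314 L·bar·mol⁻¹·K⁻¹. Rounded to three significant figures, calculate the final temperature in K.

T₄ ≈ 339 K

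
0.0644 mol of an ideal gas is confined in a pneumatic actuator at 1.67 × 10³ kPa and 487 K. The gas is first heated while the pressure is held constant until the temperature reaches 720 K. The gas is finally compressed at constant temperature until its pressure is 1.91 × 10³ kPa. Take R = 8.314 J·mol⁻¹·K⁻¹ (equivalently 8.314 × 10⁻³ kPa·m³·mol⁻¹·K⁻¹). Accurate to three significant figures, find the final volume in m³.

V₃ ≈ 0.000202 m³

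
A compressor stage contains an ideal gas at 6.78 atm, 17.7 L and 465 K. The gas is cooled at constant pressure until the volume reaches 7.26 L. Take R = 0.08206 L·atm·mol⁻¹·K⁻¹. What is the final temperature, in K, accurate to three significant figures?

T₂ ≈ 191 K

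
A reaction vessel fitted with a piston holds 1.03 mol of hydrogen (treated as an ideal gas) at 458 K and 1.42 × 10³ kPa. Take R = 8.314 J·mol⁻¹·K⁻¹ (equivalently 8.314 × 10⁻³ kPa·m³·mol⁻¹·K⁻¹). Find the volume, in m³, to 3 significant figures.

PV = nRT ⇒ V = nRT/P = (1.03 × 8.314 × 10⁻³ × 458) / 1.42e+03

V ≈ 0.00276 m³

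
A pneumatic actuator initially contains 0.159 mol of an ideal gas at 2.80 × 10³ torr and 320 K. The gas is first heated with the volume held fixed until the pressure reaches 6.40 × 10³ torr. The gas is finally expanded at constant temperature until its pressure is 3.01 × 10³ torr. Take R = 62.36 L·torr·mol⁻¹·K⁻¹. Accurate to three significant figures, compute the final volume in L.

From PV = nRT: V₁ = nRT₁/P₁ = 1.133 L.
Isochoric, so P/T is constant: V₂ = V₁; T₂ = T₁·(P₂/P₁) = 731.4 K.
Isothermal, so P V is constant: T₃ = T₂; V₃ = V₂·(P₂/P₃) = 2.409 L.

V₃ ≈ 2.41 L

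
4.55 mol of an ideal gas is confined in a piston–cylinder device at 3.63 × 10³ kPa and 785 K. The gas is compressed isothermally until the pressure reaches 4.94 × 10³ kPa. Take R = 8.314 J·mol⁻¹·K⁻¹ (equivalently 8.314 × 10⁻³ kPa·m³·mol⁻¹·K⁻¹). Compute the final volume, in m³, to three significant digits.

V₂ ≈ 0.00601 m³

From PV = nRT: V₁ = nRT₁/P₁ = 0.008181 m³.
T constant ⇒ Boyle's law P V = const: T₂ = T₁; V₂ = V₁·(P₁/P₂) = 0.006011 m³.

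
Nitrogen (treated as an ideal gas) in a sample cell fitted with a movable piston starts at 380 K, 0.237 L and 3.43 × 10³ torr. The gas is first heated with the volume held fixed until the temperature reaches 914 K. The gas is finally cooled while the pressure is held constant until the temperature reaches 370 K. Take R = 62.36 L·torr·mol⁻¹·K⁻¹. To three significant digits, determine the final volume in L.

V₃ ≈ 0.0959 L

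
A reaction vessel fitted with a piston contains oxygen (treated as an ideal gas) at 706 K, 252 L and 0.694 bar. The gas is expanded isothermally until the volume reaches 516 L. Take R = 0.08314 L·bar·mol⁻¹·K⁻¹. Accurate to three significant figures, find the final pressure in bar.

T constant ⇒ Boyle's law P V = const: T₂ = T₁; P₂ = P₁·(V₁/V₂) = 0.3389 bar.

P₂ ≈ 0.339 bar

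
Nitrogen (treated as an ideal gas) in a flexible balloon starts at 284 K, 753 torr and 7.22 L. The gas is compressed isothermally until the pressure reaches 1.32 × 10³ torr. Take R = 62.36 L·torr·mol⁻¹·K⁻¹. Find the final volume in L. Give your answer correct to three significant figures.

T constant ⇒ Boyle's law P V = const: T₂ = T₁; V₂ = V₁·(P₁/P₂) = 4.119 L.

V₂ ≈ 4.12 L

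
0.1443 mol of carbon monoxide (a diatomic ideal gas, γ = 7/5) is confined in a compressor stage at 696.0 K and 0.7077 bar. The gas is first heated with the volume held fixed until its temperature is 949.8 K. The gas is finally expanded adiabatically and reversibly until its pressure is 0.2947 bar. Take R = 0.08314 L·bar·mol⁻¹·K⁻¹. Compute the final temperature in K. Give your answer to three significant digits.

T₃ ≈ 677 K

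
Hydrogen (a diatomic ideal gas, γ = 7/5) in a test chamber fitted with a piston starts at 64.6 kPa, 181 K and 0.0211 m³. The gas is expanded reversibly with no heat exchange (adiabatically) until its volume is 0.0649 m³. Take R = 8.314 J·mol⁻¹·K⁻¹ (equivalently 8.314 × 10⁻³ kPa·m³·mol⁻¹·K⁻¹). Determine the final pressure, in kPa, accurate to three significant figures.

P₂ ≈ 13.4 kPa

Reversible adiabatic, γ = 7/5: T₂ = T₁·(V₁/V₂)^(γ−1) = 115.5 K; P₂ = P₁·(V₁/V₂)^γ = 13.40 kPa.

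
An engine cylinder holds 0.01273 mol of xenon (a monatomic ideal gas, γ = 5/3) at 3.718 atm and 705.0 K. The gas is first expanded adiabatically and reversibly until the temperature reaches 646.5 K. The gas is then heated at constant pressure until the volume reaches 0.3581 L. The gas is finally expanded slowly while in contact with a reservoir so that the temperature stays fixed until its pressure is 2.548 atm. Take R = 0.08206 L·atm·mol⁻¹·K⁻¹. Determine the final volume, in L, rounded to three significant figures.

V₄ ≈ 0.421 L

From PV = nRT: V₁ = nRT₁/P₁ = 0.1981 L.
Reversible adiabatic, γ = 5/3: P₂ = P₁·(T₂/T₁)^(γ/(γ−1)) = 2.994 atm; V₂ = V₁·(T₁/T₂)^(1/(γ−1)) = 0.2256 L.
P constant ⇒ V ∝ T: P₃ = P₂; T₃ = T₂·(V₃/V₂) = 1026 K.
Isothermal, so P V is constant: T₄ = T₃; V₄ = V₃·(P₃/P₄) = 0.4208 L.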